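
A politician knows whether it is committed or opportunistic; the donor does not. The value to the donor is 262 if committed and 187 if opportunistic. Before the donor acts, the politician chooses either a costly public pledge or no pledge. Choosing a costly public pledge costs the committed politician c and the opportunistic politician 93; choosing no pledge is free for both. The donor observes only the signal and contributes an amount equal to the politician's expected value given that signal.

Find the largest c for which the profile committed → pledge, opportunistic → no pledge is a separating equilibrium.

75

Under separation: pledge → committed (pays 262); no pledge → opportunistic (pays 187).
Opportunistic: 187 − 0 = 187 ≥ 262 − 93 = 169. Holds regardless of c. ✓
Committed: 262 − c ≥ 187 − 0, so c ≤ 262 − 187 = 75.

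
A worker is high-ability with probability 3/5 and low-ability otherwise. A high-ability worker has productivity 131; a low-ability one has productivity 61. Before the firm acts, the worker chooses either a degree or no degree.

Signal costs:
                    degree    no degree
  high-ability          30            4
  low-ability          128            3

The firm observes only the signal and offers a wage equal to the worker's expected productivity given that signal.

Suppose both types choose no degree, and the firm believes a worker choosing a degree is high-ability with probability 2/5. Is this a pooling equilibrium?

At the pooled signal (no degree) the firm holds the prior 3/5 and pays 3/5·131 + 2/5·61 = 103. Off-path (degree) belief 2/5 gives 2/5·131 + 3/5·61 = 89.
High-ability: no degree gives 103 − 4 = 99; degree gives 89 − 30 = 59. Stays. ✓
Low-ability: no degree gives 103 − 3 = 100; degree gives 89 − 128 = -39. Stays. ✓

Yes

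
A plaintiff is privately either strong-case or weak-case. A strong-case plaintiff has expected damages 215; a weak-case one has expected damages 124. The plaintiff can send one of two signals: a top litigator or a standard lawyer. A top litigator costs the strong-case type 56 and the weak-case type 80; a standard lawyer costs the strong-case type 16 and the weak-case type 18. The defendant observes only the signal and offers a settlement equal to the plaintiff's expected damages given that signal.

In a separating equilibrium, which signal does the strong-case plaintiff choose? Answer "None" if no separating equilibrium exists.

Try strong-case → top litigator, weak-case → standard lawyer:
  If types separate, top litigator earns payment 215 and standard lawyer earns 124.
  Strong-case: top litigator gives 215 − 56 = 159; standard lawyer gives 124 − 16 = 108. No deviation. ✓
  Weak-case: standard lawyer gives 124 − 18 = 106; top litigator gives 215 − 80 = 135. Would deviate. ✗
Try strong-case → standard lawyer, weak-case → top litigator:
  If types separate, standard lawyer earns payment 215 and top litigator earns 124.
  Strong-case: standard lawyer gives 215 − 16 = 199; top litigator gives 124 − 56 = 68. No deviation. ✓
  Weak-case: top litigator gives 124 − 80 = 44; standard lawyer gives 215 − 18 = 197. Would deviate. ✗
Neither assignment is incentive-compatible.

None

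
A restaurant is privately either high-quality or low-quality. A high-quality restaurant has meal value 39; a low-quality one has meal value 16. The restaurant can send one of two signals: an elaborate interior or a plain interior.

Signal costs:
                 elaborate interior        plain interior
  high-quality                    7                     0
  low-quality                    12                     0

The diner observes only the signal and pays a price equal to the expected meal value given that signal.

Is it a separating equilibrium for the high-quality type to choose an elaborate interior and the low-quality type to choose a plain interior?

If types separate, elaborate interior earns payment 39 and plain interior earns 16.
High-quality: elaborate interior gives 39 − 7 = 32; plain interior gives 16 − 0 = 16. No deviation. ✓
Low-quality: plain interior gives 16 − 0 = 16; elaborate interior gives 39 − 12 = 27. Would deviate. ✗

No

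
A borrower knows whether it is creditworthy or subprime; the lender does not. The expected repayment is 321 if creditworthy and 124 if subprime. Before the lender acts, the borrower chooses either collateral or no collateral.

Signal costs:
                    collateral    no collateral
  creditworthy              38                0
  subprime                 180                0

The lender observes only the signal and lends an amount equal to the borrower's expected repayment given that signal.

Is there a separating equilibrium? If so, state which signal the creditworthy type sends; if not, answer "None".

None

Try creditworthy → collateral, subprime → no collateral:
  If types separate, collateral earns payment 321 and no collateral earns 124.
  Creditworthy: collateral gives 321 − 38 = 283; no collateral gives 124 − 0 = 124. No deviation. ✓
  Subprime: no collateral gives 124 − 0 = 124; collateral gives 321 − 180 = 141. Would deviate. ✗
Try creditworthy → no collateral, subprime → collateral:
  If types separate, no collateral earns payment 321 and collateral earns 124.
  Creditworthy: no collateral gives 321 − 0 = 321; collateral gives 124 − 38 = 86. No deviation. ✓
  Subprime: collateral gives 124 − 180 = -56; no collateral gives 321 − 0 = 321. Would deviate. ✗
Neither assignment is incentive-compatible.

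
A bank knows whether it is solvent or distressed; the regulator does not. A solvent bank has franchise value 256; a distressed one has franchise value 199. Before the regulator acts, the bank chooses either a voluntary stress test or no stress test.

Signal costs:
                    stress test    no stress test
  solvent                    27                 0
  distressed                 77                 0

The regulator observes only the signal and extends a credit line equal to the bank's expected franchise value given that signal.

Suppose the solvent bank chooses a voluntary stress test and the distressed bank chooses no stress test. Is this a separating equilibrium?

Yes

If types separate, stress test earns payment 256 and no stress test earns 199.
Solvent: stress test gives 256 − 27 = 229; no stress test gives 199 − 0 = 199. No deviation. ✓
Distressed: no stress test gives 199 − 0 = 199; stress test gives 256 − 77 = 179. No deviation. ✓
Both incentive constraints hold.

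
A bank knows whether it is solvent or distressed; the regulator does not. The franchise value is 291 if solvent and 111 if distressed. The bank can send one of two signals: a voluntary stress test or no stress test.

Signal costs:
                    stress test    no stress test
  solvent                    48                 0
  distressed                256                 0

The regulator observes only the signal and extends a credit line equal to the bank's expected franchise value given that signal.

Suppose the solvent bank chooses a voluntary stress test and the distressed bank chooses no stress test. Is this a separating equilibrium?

Yes

If types separate, stress test earns payment 291 and no stress test earns 111.
Solvent: stress test gives 291 − 48 = 243; no stress test gives 111 − 0 = 111. No deviation. ✓
Distressed: no stress test gives 111 − 0 = 111; stress test gives 291 − 256 = 35. No deviation. ✓
Neither type gains from mimicking the other.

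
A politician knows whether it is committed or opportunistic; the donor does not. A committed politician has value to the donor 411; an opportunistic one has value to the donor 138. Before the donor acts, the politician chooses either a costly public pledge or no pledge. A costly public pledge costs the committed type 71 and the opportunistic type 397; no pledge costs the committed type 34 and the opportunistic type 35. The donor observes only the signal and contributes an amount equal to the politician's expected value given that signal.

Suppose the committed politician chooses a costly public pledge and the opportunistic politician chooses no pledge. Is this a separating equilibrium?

If types separate, pledge earns payment 411 and no pledge earns 138.
Committed: pledge gives 411 − 71 = 340; no pledge gives 138 − 34 = 104. No deviation. ✓
Opportunistic: no pledge gives 138 − 35 = 103; pledge gives 411 − 397 = 14. No deviation. ✓
Neither type gains from mimicking the other.

Yes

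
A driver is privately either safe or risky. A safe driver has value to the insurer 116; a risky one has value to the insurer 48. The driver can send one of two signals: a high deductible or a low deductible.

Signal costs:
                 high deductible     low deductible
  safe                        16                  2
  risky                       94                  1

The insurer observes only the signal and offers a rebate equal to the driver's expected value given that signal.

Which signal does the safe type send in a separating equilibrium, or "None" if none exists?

high deductible

Try safe → high deductible, risky → low deductible:
  Under separation the insurer infers type exactly: high deductible → safe (pays 116), low deductible → risky (pays 48).
  Safe: high deductible gives 116 − 16 = 100; low deductible gives 48 − 2 = 46. No deviation. ✓
  Risky: low deductible gives 48 − 1 = 47; high deductible gives 116 − 94 = 22. No deviation. ✓
Both hold — the safe type sends high deductible.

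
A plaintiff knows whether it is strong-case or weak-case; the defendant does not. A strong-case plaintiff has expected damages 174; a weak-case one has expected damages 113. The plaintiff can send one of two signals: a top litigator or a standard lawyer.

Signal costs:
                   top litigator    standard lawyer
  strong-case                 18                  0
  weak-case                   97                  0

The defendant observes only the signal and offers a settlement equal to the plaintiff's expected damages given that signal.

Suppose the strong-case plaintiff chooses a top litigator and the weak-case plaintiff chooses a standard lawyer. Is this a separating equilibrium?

If types separate, top litigator earns payment 174 and standard lawyer earns 113.
Strong-case: top litigator gives 174 − 18 = 156; standard lawyer gives 113 − 0 = 113. No deviation. ✓
Weak-case: standard lawyer gives 113 − 0 = 113; top litigator gives 174 − 97 = 77. No deviation. ✓
Neither type gains from mimicking the other.

Yes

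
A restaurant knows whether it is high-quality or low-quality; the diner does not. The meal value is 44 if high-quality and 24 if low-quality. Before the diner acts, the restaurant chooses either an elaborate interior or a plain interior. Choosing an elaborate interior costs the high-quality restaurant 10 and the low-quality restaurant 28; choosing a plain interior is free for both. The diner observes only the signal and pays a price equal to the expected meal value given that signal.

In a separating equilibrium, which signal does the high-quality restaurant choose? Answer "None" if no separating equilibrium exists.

elaborate interior

Try high-quality → elaborate interior, low-quality → plain interior:
  Under separation the diner infers type exactly: elaborate interior → high-quality (pays 44), plain interior → low-quality (pays 24).
  High-quality: elaborate interior gives 44 − 10 = 34; plain interior gives 24 − 0 = 24. No deviation. ✓
  Low-quality: plain interior gives 24 − 0 = 24; elaborate interior gives 44 − 28 = 16. No deviation. ✓
Both hold — the high-quality type sends elaborate interior.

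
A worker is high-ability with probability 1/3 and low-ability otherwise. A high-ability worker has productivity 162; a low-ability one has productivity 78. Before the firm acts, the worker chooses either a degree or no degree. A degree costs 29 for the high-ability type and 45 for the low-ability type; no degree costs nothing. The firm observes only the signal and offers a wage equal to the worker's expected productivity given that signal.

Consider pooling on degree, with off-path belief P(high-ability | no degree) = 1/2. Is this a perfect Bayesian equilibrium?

No

At the pooled signal (degree) the firm holds the prior 1/3 and pays 1/3·162 + 2/3·78 = 106. Off-path (no degree) belief 1/2 gives 1/2·162 + 1/2·78 = 120.
High-ability: degree gives 106 − 29 = 77; no degree gives 120 − 0 = 120. Deviates. ✗
Low-ability: degree gives 106 − 45 = 61; no degree gives 120 − 0 = 120. Deviates. ✗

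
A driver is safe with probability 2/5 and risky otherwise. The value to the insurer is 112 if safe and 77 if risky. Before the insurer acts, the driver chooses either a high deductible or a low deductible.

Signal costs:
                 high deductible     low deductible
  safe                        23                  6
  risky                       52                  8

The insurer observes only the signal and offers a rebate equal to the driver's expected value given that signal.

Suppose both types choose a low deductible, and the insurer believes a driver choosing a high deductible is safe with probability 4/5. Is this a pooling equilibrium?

Yes

At the pooled signal (low deductible) the insurer holds the prior 2/5 and pays 2/5·112 + 3/5·77 = 91. Off-path (high deductible) belief 4/5 gives 4/5·112 + 1/5·77 = 105.
Safe: low deductible gives 91 − 6 = 85; high deductible gives 105 − 23 = 82. Stays. ✓
Risky: low deductible gives 91 − 8 = 83; high deductible gives 105 − 52 = 53. Stays. ✓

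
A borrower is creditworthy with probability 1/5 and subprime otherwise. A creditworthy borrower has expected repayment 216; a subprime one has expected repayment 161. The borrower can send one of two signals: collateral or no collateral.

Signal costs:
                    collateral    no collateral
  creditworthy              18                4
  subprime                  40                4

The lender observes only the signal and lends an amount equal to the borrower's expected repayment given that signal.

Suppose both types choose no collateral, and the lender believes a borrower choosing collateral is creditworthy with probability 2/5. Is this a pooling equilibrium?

At the pooled signal (no collateral) the lender holds the prior 1/5 and pays 1/5·216 + 4/5·161 = 172. Off-path (collateral) belief 2/5 gives 2/5·216 + 3/5·161 = 183.
Creditworthy: no collateral gives 172 − 4 = 168; collateral gives 183 − 18 = 165. Stays. ✓
Subprime: no collateral gives 172 − 4 = 168; collateral gives 183 − 40 = 143. Stays. ✓

Yes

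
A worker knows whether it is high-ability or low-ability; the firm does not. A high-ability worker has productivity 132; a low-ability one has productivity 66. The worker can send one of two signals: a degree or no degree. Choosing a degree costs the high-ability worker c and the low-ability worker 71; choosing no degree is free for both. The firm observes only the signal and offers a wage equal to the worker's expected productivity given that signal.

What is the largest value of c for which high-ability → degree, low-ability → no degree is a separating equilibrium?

Under separation: degree → high-ability (pays 132); no degree → low-ability (pays 66).
Low-ability: 66 − 0 = 66 ≥ 132 − 71 = 61. Holds regardless of c. ✓
High-ability: 132 − c ≥ 66 − 0, so c ≤ 132 − 66 = 66.

66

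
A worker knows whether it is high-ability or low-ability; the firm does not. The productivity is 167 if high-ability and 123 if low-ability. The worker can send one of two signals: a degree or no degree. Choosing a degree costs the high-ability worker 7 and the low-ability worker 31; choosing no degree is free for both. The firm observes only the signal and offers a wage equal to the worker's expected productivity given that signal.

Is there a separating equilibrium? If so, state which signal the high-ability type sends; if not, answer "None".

Try high-ability → degree, low-ability → no degree:
  If types separate, degree earns payment 167 and no degree earns 123.
  High-ability: degree gives 167 − 7 = 160; no degree gives 123 − 0 = 123. No deviation. ✓
  Low-ability: no degree gives 123 − 0 = 123; degree gives 167 − 31 = 136. Would deviate. ✗
Try high-ability → no degree, low-ability → degree:
  If types separate, no degree earns payment 167 and degree earns 123.
  High-ability: no degree gives 167 − 0 = 167; degree gives 123 − 7 = 116. No deviation. ✓
  Low-ability: degree gives 123 − 31 = 92; no degree gives 167 − 0 = 167. Would deviate. ✗
Neither assignment is incentive-compatible.

None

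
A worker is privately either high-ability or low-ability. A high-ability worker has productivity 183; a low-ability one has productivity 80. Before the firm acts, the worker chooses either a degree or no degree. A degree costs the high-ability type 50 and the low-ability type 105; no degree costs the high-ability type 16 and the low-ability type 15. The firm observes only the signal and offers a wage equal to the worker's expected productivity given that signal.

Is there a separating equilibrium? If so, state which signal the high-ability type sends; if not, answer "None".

Try high-ability → degree, low-ability → no degree:
  Under separation the firm infers type exactly: degree → high-ability (pays 183), no degree → low-ability (pays 80).
  High-ability: degree gives 183 − 50 = 133; no degree gives 80 − 16 = 64. No deviation. ✓
  Low-ability: no degree gives 80 − 15 = 65; degree gives 183 − 105 = 78. Would deviate. ✗
Try high-ability → no degree, low-ability → degree:
  Under separation the firm infers type exactly: no degree → high-ability (pays 183), degree → low-ability (pays 80).
  High-ability: no degree gives 183 − 16 = 167; degree gives 80 − 50 = 30. No deviation. ✓
  Low-ability: degree gives 80 − 105 = -25; no degree gives 183 − 15 = 168. Would deviate. ✗
Neither assignment is incentive-compatible.

None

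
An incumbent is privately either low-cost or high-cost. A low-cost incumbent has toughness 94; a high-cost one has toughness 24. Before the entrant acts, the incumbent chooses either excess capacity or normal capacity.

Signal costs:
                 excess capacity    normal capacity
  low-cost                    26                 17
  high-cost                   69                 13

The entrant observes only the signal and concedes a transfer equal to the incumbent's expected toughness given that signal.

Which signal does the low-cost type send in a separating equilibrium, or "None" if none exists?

None

Try low-cost → excess capacity, high-cost → normal capacity:
  If types separate, excess capacity earns payment 94 and normal capacity earns 24.
  Low-cost: excess capacity gives 94 − 26 = 68; normal capacity gives 24 − 17 = 7. No deviation. ✓
  High-cost: normal capacity gives 24 − 13 = 11; excess capacity gives 94 − 69 = 25. Would deviate. ✗
Try low-cost → normal capacity, high-cost → excess capacity:
  If types separate, normal capacity earns payment 94 and excess capacity earns 24.
  Low-cost: normal capacity gives 94 − 17 = 77; excess capacity gives 24 − 26 = -2. No deviation. ✓
  High-cost: excess capacity gives 24 − 69 = -45; normal capacity gives 94 − 13 = 81. Would deviate. ✗
Neither assignment is incentive-compatible.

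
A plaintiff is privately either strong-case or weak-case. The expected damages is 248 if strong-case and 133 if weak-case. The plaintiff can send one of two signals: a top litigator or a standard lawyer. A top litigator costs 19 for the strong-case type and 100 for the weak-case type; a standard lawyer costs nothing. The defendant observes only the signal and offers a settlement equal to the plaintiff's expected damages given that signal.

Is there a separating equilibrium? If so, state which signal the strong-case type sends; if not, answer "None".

None

Try strong-case → top litigator, weak-case → standard lawyer:
  Under separation the defendant infers type exactly: top litigator → strong-case (pays 248), standard lawyer → weak-case (pays 133).
  Strong-case: top litigator gives 248 − 19 = 229; standard lawyer gives 133 − 0 = 133. No deviation. ✓
  Weak-case: standard lawyer gives 133 − 0 = 133; top litigator gives 248 − 100 = 148. Would deviate. ✗
Try strong-case → standard lawyer, weak-case → top litigator:
  Under separation the defendant infers type exactly: standard lawyer → strong-case (pays 248), top litigator → weak-case (pays 133).
  Strong-case: standard lawyer gives 248 − 0 = 248; top litigator gives 133 − 19 = 114. No deviation. ✓
  Weak-case: top litigator gives 133 − 100 = 33; standard lawyer gives 248 − 0 = 248. Would deviate. ✗
Neither assignment is incentive-compatible.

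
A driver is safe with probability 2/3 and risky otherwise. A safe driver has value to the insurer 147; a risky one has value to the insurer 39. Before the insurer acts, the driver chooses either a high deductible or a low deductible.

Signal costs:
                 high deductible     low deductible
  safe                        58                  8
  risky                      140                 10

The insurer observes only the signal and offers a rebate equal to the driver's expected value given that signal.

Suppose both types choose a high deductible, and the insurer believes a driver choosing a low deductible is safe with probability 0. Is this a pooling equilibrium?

No

On the equilibrium path (high deductible) the insurer holds the prior 2/3 and pays 2/3·147 + 1/3·39 = 111. Off-path (low deductible) belief 0 gives 0·147 + 1·39 = 39.
Safe: high deductible gives 111 − 58 = 53; low deductible gives 39 − 8 = 31. Stays. ✓
Risky: high deductible gives 111 − 140 = -29; low deductible gives 39 − 10 = 29. Deviates. ✗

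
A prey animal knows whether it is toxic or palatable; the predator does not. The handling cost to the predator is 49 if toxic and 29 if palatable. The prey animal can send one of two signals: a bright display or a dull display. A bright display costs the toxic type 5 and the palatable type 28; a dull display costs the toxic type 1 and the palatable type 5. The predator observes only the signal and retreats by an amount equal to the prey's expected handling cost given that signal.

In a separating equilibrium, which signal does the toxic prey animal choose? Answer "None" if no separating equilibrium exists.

bright display

Try toxic → bright display, palatable → dull display:
  Under separation the predator infers type exactly: bright display → toxic (pays 49), dull display → palatable (pays 29).
  Toxic: bright display gives 49 − 5 = 44; dull display gives 29 − 1 = 28. No deviation. ✓
  Palatable: dull display gives 29 − 5 = 24; bright display gives 49 − 28 = 21. No deviation. ✓
Both hold — the toxic type sends bright display.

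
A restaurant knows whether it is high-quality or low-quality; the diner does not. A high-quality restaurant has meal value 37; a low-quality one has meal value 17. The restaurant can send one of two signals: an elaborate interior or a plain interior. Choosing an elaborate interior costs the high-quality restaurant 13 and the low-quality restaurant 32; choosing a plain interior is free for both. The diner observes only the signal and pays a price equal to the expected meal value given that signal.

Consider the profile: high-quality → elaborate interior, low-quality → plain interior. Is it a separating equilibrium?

Under separation the diner infers type exactly: elaborate interior → high-quality (pays 37), plain interior → low-quality (pays 17).
High-quality: elaborate interior gives 37 − 13 = 24; plain interior gives 17 − 0 = 17. No deviation. ✓
Low-quality: plain interior gives 17 − 0 = 17; elaborate interior gives 37 − 32 = 5. No deviation. ✓
Neither type gains from mimicking the other.

Yes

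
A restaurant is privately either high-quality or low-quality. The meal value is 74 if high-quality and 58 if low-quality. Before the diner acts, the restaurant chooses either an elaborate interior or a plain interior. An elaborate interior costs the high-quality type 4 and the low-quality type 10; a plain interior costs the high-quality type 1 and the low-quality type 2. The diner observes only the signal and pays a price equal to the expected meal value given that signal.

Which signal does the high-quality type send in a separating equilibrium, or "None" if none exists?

Try high-quality → elaborate interior, low-quality → plain interior:
  If types separate, elaborate interior earns payment 74 and plain interior earns 58.
  High-quality: elaborate interior gives 74 − 4 = 70; plain interior gives 58 − 1 = 57. No deviation. ✓
  Low-quality: plain interior gives 58 − 2 = 56; elaborate interior gives 74 − 10 = 64. Would deviate. ✗
Try high-quality → plain interior, low-quality → elaborate interior:
  If types separate, plain interior earns payment 74 and elaborate interior earns 58.
  High-quality: plain interior gives 74 − 1 = 73; elaborate interior gives 58 − 4 = 54. No deviation. ✓
  Low-quality: elaborate interior gives 58 − 10 = 48; plain interior gives 74 − 2 = 72. Would deviate. ✗
Neither assignment is incentive-compatible.

None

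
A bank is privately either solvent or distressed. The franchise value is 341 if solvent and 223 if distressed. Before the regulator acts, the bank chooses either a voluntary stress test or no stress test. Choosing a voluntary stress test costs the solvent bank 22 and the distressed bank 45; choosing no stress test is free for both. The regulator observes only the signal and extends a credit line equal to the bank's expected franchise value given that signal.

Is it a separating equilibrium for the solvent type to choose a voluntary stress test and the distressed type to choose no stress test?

Under separation the regulator infers type exactly: stress test → solvent (pays 341), no stress test → distressed (pays 223).
Solvent: stress test gives 341 − 22 = 319; no stress test gives 223 − 0 = 223. No deviation. ✓
Distressed: no stress test gives 223 − 0 = 223; stress test gives 341 − 45 = 296. Would deviate. ✗

No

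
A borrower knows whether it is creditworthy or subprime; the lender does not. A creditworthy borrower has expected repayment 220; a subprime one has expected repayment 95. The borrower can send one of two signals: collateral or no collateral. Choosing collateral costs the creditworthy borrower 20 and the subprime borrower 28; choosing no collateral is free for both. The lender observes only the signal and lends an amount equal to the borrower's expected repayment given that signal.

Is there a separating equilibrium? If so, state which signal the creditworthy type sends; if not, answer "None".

Try creditworthy → collateral, subprime → no collateral:
  If types separate, collateral earns payment 220 and no collateral earns 95.
  Creditworthy: collateral gives 220 − 20 = 200; no collateral gives 95 − 0 = 95. No deviation. ✓
  Subprime: no collateral gives 95 − 0 = 95; collateral gives 220 − 28 = 192. Would deviate. ✗
Try creditworthy → no collateral, subprime → collateral:
  If types separate, no collateral earns payment 220 and collateral earns 95.
  Creditworthy: no collateral gives 220 − 0 = 220; collateral gives 95 − 20 = 75. No deviation. ✓
  Subprime: collateral gives 95 − 28 = 67; no collateral gives 220 − 0 = 220. Would deviate. ✗
Neither assignment is incentive-compatible.

None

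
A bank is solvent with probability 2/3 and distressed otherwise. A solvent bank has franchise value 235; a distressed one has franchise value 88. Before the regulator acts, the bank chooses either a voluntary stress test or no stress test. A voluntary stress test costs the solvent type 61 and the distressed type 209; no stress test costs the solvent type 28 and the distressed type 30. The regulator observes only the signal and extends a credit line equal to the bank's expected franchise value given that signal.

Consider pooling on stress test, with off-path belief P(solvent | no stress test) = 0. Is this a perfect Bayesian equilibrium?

At the pooled signal (stress test) the regulator holds the prior 2/3 and pays 2/3·235 + 1/3·88 = 186. Off-path (no stress test) belief 0 gives 0·235 + 1·88 = 88.
Solvent: stress test gives 186 − 61 = 125; no stress test gives 88 − 28 = 60. Stays. ✓
Distressed: stress test gives 186 − 209 = -23; no stress test gives 88 − 30 = 58. Deviates. ✗

No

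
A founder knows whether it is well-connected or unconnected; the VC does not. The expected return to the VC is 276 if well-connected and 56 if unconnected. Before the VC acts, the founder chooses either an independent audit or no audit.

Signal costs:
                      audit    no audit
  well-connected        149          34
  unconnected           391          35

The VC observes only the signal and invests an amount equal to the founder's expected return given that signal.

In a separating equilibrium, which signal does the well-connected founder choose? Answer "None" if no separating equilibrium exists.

Try well-connected → audit, unconnected → no audit:
  If types separate, audit earns payment 276 and no audit earns 56.
  Well-connected: audit gives 276 − 149 = 127; no audit gives 56 − 34 = 22. No deviation. ✓
  Unconnected: no audit gives 56 − 35 = 21; audit gives 276 − 391 = -115. No deviation. ✓
Both hold — the well-connected type sends audit.

audit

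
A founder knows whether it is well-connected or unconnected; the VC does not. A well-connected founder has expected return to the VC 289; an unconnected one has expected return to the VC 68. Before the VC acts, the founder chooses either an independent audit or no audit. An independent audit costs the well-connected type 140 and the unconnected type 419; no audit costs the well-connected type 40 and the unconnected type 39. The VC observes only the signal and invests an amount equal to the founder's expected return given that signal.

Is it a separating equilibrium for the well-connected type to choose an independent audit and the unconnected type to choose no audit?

Yes

Under separation the VC infers type exactly: audit → well-connected (pays 289), no audit → unconnected (pays 68).
Well-connected: audit gives 289 − 140 = 149; no audit gives 68 − 40 = 28. No deviation. ✓
Unconnected: no audit gives 68 − 39 = 29; audit gives 289 − 419 = -130. No deviation. ✓
Both incentive constraints hold.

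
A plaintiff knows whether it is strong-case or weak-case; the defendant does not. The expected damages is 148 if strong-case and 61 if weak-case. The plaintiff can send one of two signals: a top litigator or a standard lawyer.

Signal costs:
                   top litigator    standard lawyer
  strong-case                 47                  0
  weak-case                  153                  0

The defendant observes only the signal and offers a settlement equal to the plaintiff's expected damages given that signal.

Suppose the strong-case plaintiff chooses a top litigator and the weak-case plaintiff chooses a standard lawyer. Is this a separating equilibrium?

If types separate, top litigator earns payment 148 and standard lawyer earns 61.
Strong-case: top litigator gives 148 − 47 = 101; standard lawyer gives 61 − 0 = 61. No deviation. ✓
Weak-case: standard lawyer gives 61 − 0 = 61; top litigator gives 148 − 153 = -5. No deviation. ✓
Both incentive constraints hold.

Yes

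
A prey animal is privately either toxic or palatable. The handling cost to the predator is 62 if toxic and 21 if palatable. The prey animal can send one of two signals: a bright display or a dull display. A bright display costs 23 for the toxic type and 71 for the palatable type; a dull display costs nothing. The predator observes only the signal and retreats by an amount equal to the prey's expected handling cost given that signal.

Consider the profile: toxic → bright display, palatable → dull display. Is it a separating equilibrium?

If types separate, bright display earns payment 62 and dull display earns 21.
Toxic: bright display gives 62 − 23 = 39; dull display gives 21 − 0 = 21. No deviation. ✓
Palatable: dull display gives 21 − 0 = 21; bright display gives 62 − 71 = -9. No deviation. ✓
Neither type gains from mimicking the other.

Yes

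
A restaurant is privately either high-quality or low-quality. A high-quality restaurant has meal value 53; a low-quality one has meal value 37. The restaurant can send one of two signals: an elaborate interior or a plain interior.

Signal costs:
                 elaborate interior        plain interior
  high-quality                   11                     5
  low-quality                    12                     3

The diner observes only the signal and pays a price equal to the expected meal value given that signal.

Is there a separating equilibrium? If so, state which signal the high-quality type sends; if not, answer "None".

None

Try high-quality → elaborate interior, low-quality → plain interior:
  If types separate, elaborate interior earns payment 53 and plain interior earns 37.
  High-quality: elaborate interior gives 53 − 11 = 42; plain interior gives 37 − 5 = 32. No deviation. ✓
  Low-quality: plain interior gives 37 − 3 = 34; elaborate interior gives 53 − 12 = 41. Would deviate. ✗
Try high-quality → plain interior, low-quality → elaborate interior:
  If types separate, plain interior earns payment 53 and elaborate interior earns 37.
  High-quality: plain interior gives 53 − 5 = 48; elaborate interior gives 37 − 11 = 26. No deviation. ✓
  Low-quality: elaborate interior gives 37 − 12 = 25; plain interior gives 53 − 3 = 50. Would deviate. ✗
Neither assignment is incentive-compatible.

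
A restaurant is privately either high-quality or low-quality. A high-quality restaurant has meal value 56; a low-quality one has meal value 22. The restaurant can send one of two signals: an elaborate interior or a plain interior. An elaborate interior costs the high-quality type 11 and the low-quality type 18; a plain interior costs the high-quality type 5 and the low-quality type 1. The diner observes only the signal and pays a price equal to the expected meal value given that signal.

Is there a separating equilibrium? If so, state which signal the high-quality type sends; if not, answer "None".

Try high-quality → elaborate interior, low-quality → plain interior:
  Under separation the diner infers type exactly: elaborate interior → high-quality (pays 56), plain interior → low-quality (pays 22).
  High-quality: elaborate interior gives 56 − 11 = 45; plain interior gives 22 − 5 = 17. No deviation. ✓
  Low-quality: plain interior gives 22 − 1 = 21; elaborate interior gives 56 − 18 = 38. Would deviate. ✗
Try high-quality → plain interior, low-quality → elaborate interior:
  Under separation the diner infers type exactly: plain interior → high-quality (pays 56), elaborate interior → low-quality (pays 22).
  High-quality: plain interior gives 56 − 5 = 51; elaborate interior gives 22 − 11 = 11. No deviation. ✓
  Low-quality: elaborate interior gives 22 − 18 = 4; plain interior gives 56 − 1 = 55. Would deviate. ✗
Neither assignment is incentive-compatible.

None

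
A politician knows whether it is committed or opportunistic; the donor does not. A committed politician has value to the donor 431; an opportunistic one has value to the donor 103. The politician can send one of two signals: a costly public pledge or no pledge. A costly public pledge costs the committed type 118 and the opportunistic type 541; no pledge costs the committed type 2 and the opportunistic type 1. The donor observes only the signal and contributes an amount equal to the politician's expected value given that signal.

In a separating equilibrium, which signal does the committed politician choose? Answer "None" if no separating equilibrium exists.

pledge

Try committed → pledge, opportunistic → no pledge:
  Under separation the donor infers type exactly: pledge → committed (pays 431), no pledge → opportunistic (pays 103).
  Committed: pledge gives 431 − 118 = 313; no pledge gives 103 − 2 = 101. No deviation. ✓
  Opportunistic: no pledge gives 103 − 1 = 102; pledge gives 431 − 541 = -110. No deviation. ✓
Both hold — the committed type sends pledge.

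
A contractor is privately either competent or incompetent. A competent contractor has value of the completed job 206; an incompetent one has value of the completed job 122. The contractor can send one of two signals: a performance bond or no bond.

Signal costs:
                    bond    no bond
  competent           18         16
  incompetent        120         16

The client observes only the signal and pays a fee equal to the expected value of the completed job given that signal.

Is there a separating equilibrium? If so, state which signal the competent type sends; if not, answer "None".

Try competent → bond, incompetent → no bond:
  If types separate, bond earns payment 206 and no bond earns 122.
  Competent: bond gives 206 − 18 = 188; no bond gives 122 − 16 = 106. No deviation. ✓
  Incompetent: no bond gives 122 − 16 = 106; bond gives 206 − 120 = 86. No deviation. ✓
Both hold — the competent type sends bond.

bond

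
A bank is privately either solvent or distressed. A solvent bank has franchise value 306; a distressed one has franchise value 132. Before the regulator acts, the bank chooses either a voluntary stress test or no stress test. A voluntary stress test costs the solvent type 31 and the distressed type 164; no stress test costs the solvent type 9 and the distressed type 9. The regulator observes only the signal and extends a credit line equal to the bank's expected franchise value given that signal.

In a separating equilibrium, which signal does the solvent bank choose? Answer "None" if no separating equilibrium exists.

Try solvent → stress test, distressed → no stress test:
  If types separate, stress test earns payment 306 and no stress test earns 132.
  Solvent: stress test gives 306 − 31 = 275; no stress test gives 132 − 9 = 123. No deviation. ✓
  Distressed: no stress test gives 132 − 9 = 123; stress test gives 306 − 164 = 142. Would deviate. ✗
Try solvent → no stress test, distressed → stress test:
  If types separate, no stress test earns payment 306 and stress test earns 132.
  Solvent: no stress test gives 306 − 9 = 297; stress test gives 132 − 31 = 101. No deviation. ✓
  Distressed: stress test gives 132 − 164 = -32; no stress test gives 306 − 9 = 297. Would deviate. ✗
Neither assignment is incentive-compatible.

None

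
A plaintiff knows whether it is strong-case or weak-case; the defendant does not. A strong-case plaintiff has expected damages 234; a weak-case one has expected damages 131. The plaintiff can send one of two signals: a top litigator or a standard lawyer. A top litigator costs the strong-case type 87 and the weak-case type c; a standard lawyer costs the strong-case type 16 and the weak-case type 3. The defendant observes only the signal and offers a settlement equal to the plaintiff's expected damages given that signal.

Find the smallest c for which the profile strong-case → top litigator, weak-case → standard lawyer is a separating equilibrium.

Under separation: top litigator → strong-case (pays 234); standard lawyer → weak-case (pays 131).
Strong-case: 234 − 87 = 147 ≥ 131 − 16 = 115. Holds regardless of c. ✓
Weak-case: 131 − 3 ≥ 234 − c, so c ≥ 234 − 128 = 106.

106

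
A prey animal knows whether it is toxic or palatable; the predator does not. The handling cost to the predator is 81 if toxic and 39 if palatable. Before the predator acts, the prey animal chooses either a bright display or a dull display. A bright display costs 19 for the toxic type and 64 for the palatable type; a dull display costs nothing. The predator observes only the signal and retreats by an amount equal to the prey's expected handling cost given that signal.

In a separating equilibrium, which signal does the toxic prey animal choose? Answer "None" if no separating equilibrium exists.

Try toxic → bright display, palatable → dull display:
  If types separate, bright display earns payment 81 and dull display earns 39.
  Toxic: bright display gives 81 − 19 = 62; dull display gives 39 − 0 = 39. No deviation. ✓
  Palatable: dull display gives 39 − 0 = 39; bright display gives 81 − 64 = 17. No deviation. ✓
Both hold — the toxic type sends bright display.

bright display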